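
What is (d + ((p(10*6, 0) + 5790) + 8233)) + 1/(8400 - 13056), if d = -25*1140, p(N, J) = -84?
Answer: -67796017/4656 ≈ -14561.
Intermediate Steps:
d = -28500
(d + ((p(10*6, 0) + 5790) + 8233)) + 1/(8400 - 13056) = (-28500 + ((-84 + 5790) + 8233)) + 1/(8400 - 13056) = (-28500 + (5706 + 8233)) + 1/(-4656) = (-28500 + 13939) - 1/4656 = -14561 - 1/4656 = -67796017/4656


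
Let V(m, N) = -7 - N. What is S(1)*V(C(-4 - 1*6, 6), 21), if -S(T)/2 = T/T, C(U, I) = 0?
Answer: 56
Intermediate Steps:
S(T) = -2 (S(T) = -2*T/T = -2*1 = -2)
S(1)*V(C(-4 - 1*6, 6), 21) = -2*(-7 - 1*21) = -2*(-7 - 21) = -2*(-28) = 56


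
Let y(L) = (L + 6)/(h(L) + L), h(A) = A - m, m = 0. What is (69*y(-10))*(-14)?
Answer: -966/5 ≈ -193.20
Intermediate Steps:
h(A) = A (h(A) = A - 1*0 = A + 0 = A)
y(L) = (6 + L)/(2*L) (y(L) = (L + 6)/(L + L) = (6 + L)/((2*L)) = (6 + L)*(1/(2*L)) = (6 + L)/(2*L))
(69*y(-10))*(-14) = (69*((½)*(6 - 10)/(-10)))*(-14) = (69*((½)*(-⅒)*(-4)))*(-14) = (69*(⅕))*(-14) = (69/5)*(-14) = -966/5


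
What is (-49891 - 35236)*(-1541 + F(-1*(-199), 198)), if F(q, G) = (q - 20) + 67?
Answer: 110239465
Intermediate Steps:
F(q, G) = 47 + q (F(q, G) = (-20 + q) + 67 = 47 + q)
(-49891 - 35236)*(-1541 + F(-1*(-199), 198)) = (-49891 - 35236)*(-1541 + (47 - 1*(-199))) = -85127*(-1541 + (47 + 199)) = -85127*(-1541 + 246) = -85127*(-1295) = 110239465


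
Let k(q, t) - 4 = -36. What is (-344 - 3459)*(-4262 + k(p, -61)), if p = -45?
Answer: 16330082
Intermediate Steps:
k(q, t) = -32 (k(q, t) = 4 - 36 = -32)
(-344 - 3459)*(-4262 + k(p, -61)) = (-344 - 3459)*(-4262 - 32) = -3803*(-4294) = 16330082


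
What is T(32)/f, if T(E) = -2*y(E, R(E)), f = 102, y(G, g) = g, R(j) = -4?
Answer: 4/51 ≈ 0.078431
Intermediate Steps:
T(E) = 8 (T(E) = -2*(-4) = 8)
T(32)/f = 8/102 = 8*(1/102) = 4/51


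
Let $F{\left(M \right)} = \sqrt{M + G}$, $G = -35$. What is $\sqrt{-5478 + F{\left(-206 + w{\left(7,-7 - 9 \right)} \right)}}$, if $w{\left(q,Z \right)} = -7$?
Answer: $\sqrt{-5478 + 2 i \sqrt{62}} \approx 0.106 + 74.014 i$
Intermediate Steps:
$F{\left(M \right)} = \sqrt{-35 + M}$ ($F{\left(M \right)} = \sqrt{M - 35} = \sqrt{-35 + M}$)
$\sqrt{-5478 + F{\left(-206 + w{\left(7,-7 - 9 \right)} \right)}} = \sqrt{-5478 + \sqrt{-35 - 213}} = \sqrt{-5478 + \sqrt{-248}} = \sqrt{-5478 + 2 i \sqrt{62}}$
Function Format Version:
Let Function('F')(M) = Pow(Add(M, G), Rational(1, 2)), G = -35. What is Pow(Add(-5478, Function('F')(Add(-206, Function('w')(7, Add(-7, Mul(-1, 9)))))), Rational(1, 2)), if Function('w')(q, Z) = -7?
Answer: Pow(Add(-5478, Mul(2, I, Pow(62, Rational(1, 2)))), Rational(1, 2)) ≈ Add(0.106, Mul(74.014, I))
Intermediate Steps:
Function('F')(M) = Pow(Add(-35, M), Rational(1, 2)) (Function('F')(M) = Pow(Add(M, -35), Rational(1, 2)) = Pow(Add(-35, M), Rational(1, 2)))
Pow(Add(-5478, Function('F')(Add(-206, Function('w')(7, Add(-7, Mul(-1, 9)))))), Rational(1, 2)) = Pow(Add(-5478, Pow(Add(-35, Add(-206, -7)), Rational(1, 2))), Rational(1, 2)) = Pow(Add(-5478, Pow(Add(-35, -213), Rational(1, 2))), Rational(1, 2)) = Pow(Add(-5478, Pow(-248, Rational(1, 2))), Rational(1, 2)) = Pow(Add(-5478, Mul(2, I, Pow(62, Rational(1, 2)))), Rational(1, 2))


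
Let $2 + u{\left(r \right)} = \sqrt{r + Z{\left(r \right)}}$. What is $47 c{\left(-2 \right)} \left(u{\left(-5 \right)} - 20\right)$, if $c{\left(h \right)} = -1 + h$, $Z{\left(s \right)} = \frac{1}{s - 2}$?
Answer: $3102 - \frac{846 i \sqrt{7}}{7} \approx 3102.0 - 319.76 i$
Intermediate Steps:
$Z{\left(s \right)} = \frac{1}{-2 + s}$
$u{\left(r \right)} = -2 + \sqrt{r + \frac{1}{-2 + r}}$
$47 c{\left(-2 \right)} \left(u{\left(-5 \right)} - 20\right) = 47 \left(-1 - 2\right) \left(\left(-2 + \sqrt{\frac{1 - 5 \left(-2 - 5\right)}{-2 - 5}}\right) - 20\right) = 47 \left(-3\right) \left(\left(-2 + \sqrt{\frac{1 - -35}{-7}}\right) - 20\right) = - 141 \left(\left(-2 + \sqrt{- \frac{1 + 35}{7}}\right) - 20\right) = - 141 \left(\left(-2 + \sqrt{\left(- \frac{1}{7}\right) 36}\right) - 20\right) = - 141 \left(\left(-2 + \sqrt{- \frac{36}{7}}\right) - 20\right) = - 141 \left(\left(-2 + \frac{6 i \sqrt{7}}{7}\right) - 20\right) = - 141 \left(-22 + \frac{6 i \sqrt{7}}{7}\right) = 3102 - \frac{846 i \sqrt{7}}{7}$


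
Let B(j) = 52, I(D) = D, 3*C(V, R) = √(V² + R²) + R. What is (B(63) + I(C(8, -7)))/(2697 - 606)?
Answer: 149/6273 + √113/6273 ≈ 0.025447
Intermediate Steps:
C(V, R) = R/3 + √(R² + V²)/3 (C(V, R) = (√(V² + R²) + R)/3 = (√(R² + V²) + R)/3 = (R + √(R² + V²))/3 = R/3 + √(R² + V²)/3)
(B(63) + I(C(8, -7)))/(2697 - 606) = (52 + ((⅓)*(-7) + √((-7)² + 8²)/3))/(2697 - 606) = (52 + (-7/3 + √(49 + 64)/3))/2091 = (52 + (-7/3 + √113/3))*(1/2091) = (149/3 + √113/3)*(1/2091) = 149/6273 + √113/6273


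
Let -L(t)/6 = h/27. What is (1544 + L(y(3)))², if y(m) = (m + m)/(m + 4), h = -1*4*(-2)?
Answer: 192654400/81 ≈ 2.3784e+6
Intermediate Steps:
h = 8 (h = -4*(-2) = 8)
y(m) = 2*m/(4 + m) (y(m) = (2*m)/(4 + m) = 2*m/(4 + m))
L(t) = -16/9 (L(t) = -48/27 = -6*8/27 = -16/9)
(1544 + L(y(3)))² = (1544 - 16/9)² = (13880/9)² = 192654400/81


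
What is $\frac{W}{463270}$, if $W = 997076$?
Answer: $\frac{498538}{231635} \approx 2.1523$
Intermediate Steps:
$\frac{W}{463270} = \frac{997076}{463270} = 997076 \cdot \frac{1}{463270} = \frac{498538}{231635}$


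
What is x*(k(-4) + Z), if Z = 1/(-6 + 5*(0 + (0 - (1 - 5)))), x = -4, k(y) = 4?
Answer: -114/7 ≈ -16.286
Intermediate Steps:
Z = 1/14 (Z = 1/(-6 + 5*(0 + (0 - 1*(-4)))) = 1/(-6 + 5*(0 + (0 + 4))) = 1/(-6 + 5*(0 + 4)) = 1/(-6 + 5*4) = 1/(-6 + 20) = 1/14 ≈ 0.071429)
x*(k(-4) + Z) = -4*(4 + 1/14) = -4*57/14 = -114/7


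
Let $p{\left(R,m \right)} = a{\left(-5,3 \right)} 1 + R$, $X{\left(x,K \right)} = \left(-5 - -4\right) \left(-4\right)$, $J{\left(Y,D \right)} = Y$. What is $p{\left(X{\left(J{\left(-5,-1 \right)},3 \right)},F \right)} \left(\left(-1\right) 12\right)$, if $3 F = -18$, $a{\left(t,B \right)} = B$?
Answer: $-84$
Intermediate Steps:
$X{\left(x,K \right)} = 4$ ($X{\left(x,K \right)} = \left(-5 + 4\right) \left(-4\right) = \left(-1\right) \left(-4\right) = 4$)
$F = -6$ ($F = \frac{1}{3} \left(-18\right) = -6$)
$p{\left(R,m \right)} = 3 + R$ ($p{\left(R,m \right)} = 3 \cdot 1 + R = 3 + R$)
$p{\left(X{\left(J{\left(-5,-1 \right)},3 \right)},F \right)} \left(\left(-1\right) 12\right) = \left(3 + 4\right) \left(\left(-1\right) 12\right) = 7 \left(-12\right) = -84$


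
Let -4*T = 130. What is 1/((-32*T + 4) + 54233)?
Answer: 1/55277 ≈ 1.8091e-5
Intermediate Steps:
T = -65/2 (T = -¼*130 = -65/2 ≈ -32.500)
1/((-32*T + 4) + 54233) = 1/((-32*(-65/2) + 4) + 54233) = 1/((1040 + 4) + 54233) = 1/(1044 + 54233) = 1/55277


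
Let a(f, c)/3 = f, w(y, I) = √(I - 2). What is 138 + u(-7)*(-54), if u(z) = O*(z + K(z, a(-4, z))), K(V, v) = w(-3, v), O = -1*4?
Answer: -1374 + 216*I*√14 ≈ -1374.0 + 808.2*I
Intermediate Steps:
w(y, I) = √(-2 + I)
a(f, c) = 3*f
O = -4
K(V, v) = √(-2 + v)
u(z) = -4*z - 4*I*√14 (u(z) = -4*(z + √(-2 + 3*(-4))) = -4*(z + √(-2 - 12)) = -4*(z + √(-14)) = -4*(z + I*√14) = -4*z - 4*I*√14)
138 + u(-7)*(-54) = 138 + (-4*(-7) - 4*I*√14)*(-54) = 138 + (28 - 4*I*√14)*(-54) = 138 + (-1512 + 216*I*√14) = -1374 + 216*I*√14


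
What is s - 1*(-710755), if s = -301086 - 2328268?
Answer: -1918599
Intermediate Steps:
s = -2629354
s - 1*(-710755) = -2629354 - 1*(-710755) = -2629354 + 710755 = -1918599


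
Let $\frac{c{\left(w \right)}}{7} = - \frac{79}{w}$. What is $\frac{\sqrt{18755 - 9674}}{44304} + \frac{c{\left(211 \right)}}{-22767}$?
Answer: $\frac{553}{4803837} + \frac{\sqrt{1009}}{14768} \approx 0.002266$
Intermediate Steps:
$c{\left(w \right)} = - \frac{553}{w}$ ($c{\left(w \right)} = 7 \left(- \frac{79}{w}\right) = - \frac{553}{w}$)
$\frac{\sqrt{18755 - 9674}}{44304} + \frac{c{\left(211 \right)}}{-22767} = \frac{\sqrt{18755 - 9674}}{44304} + \frac{\left(-553\right) \frac{1}{211}}{-22767} = \sqrt{9081} \cdot \frac{1}{44304} + \left(-553\right) \frac{1}{211} \left(- \frac{1}{22767}\right) = 3 \sqrt{1009} \cdot \frac{1}{44304} - - \frac{553}{4803837} = \frac{\sqrt{1009}}{14768} + \frac{553}{4803837} = \frac{553}{4803837} + \frac{\sqrt{1009}}{14768}$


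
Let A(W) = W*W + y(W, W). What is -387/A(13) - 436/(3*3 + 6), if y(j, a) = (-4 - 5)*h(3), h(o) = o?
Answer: -67717/2130 ≈ -31.792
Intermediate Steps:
y(j, a) = -27 (y(j, a) = (-4 - 5)*3 = -9*3 = -27)
A(W) = -27 + W² (A(W) = W*W - 27 = W² - 27 = -27 + W²)
-387/A(13) - 436/(3*3 + 6) = -387/(-27 + 13²) - 436/(3*3 + 6) = -387/(-27 + 169) - 436/(9 + 6) = -387/142 - 436/15 = -67717/2130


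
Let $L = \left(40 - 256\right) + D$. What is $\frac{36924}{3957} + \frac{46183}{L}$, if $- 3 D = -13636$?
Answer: $\frac{342602435}{17131172} \approx 19.999$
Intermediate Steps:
$D = \frac{13636}{3}$ ($D = \left(- \frac{1}{3}\right) \left(-13636\right) = \frac{13636}{3} \approx 4545.3$)
$L = \frac{12988}{3}$ ($L = \left(40 - 256\right) + \frac{13636}{3} = -216 + \frac{13636}{3} = \frac{12988}{3} \approx 4329.3$)
$\frac{36924}{3957} + \frac{46183}{L} = \frac{36924}{3957} + \frac{46183}{\frac{12988}{3}} = 36924 \cdot \frac{1}{3957} + 46183 \cdot \frac{3}{12988} = \frac{12308}{1319} + \frac{138549}{12988} = \frac{342602435}{17131172}$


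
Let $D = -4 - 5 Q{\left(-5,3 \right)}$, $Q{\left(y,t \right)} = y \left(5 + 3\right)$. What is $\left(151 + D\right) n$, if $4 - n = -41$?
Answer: $15615$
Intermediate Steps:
$Q{\left(y,t \right)} = 8 y$ ($Q{\left(y,t \right)} = y 8 = 8 y$)
$n = 45$ ($n = 4 - -41 = 4 + 41 = 45$)
$D = 196$ ($D = -4 - 5 \cdot 8 \left(-5\right) = -4 - -200 = -4 + 200 = 196$)
$\left(151 + D\right) n = \left(151 + 196\right) 45 = 347 \cdot 45 = 15615$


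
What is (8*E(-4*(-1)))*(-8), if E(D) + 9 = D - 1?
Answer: 384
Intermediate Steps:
E(D) = -10 + D (E(D) = -9 + (D - 1) = -9 + (-1 + D) = -10 + D)
(8*E(-4*(-1)))*(-8) = (8*(-10 - 4*(-1)))*(-8) = (8*(-10 + 4))*(-8) = (8*(-6))*(-8) = -48*(-8) = 384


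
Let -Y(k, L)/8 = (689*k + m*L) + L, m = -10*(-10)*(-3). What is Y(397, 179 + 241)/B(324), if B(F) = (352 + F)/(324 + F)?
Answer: -14749776/13 ≈ -1.1346e+6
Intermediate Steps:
m = -300 (m = 100*(-3) = -300)
Y(k, L) = -5512*k + 2392*L (Y(k, L) = -8*((689*k - 300*L) + L) = -8*((-300*L + 689*k) + L) = -8*(-299*L + 689*k) = -5512*k + 2392*L)
B(F) = (352 + F)/(324 + F)
Y(397, 179 + 241)/B(324) = (-5512*397 + 2392*(179 + 241))/(((352 + 324)/(324 + 324))) = (-2188264 + 2392*420)/((676/648)) = (-2188264 + 1004640)/(((1/648)*676)) = -1183624/169/162 = -1183624*162/169 = -14749776/13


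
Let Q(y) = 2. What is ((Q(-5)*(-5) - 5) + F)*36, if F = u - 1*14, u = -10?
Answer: -1404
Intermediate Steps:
F = -24 (F = -10 - 1*14 = -10 - 14 = -24)
((Q(-5)*(-5) - 5) + F)*36 = ((2*(-5) - 5) - 24)*36 = ((-10 - 5) - 24)*36 = (-15 - 24)*36 = -39*36 = -1404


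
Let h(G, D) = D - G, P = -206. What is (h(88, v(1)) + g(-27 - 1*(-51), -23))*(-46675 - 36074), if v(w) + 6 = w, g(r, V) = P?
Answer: 24741951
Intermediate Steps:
g(r, V) = -206
v(w) = -6 + w
(h(88, v(1)) + g(-27 - 1*(-51), -23))*(-46675 - 36074) = (((-6 + 1) - 1*88) - 206)*(-46675 - 36074) = ((-5 - 88) - 206)*(-82749) = (-93 - 206)*(-82749) = -299*(-82749) = 24741951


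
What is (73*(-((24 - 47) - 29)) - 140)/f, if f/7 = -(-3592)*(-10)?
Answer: -457/31430 ≈ -0.014540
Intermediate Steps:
f = -251440 (f = 7*(-(-3592)*(-10)) = 7*(-449*80) = 7*(-35920) = -251440)
(73*(-((24 - 47) - 29)) - 140)/f = (73*(-((24 - 47) - 29)) - 140)/(-251440) = (73*(-(-23 - 29)) - 140)*(-1/251440) = (73*(-1*(-52)) - 140)*(-1/251440) = (73*52 - 140)*(-1/251440) = (3796 - 140)*(-1/251440) = 3656*(-1/251440) = -457/31430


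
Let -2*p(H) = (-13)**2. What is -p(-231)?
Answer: 169/2 ≈ 84.500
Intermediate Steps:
p(H) = -169/2 (p(H) = -1/2*(-13)**2 = -1/2*169 = -169/2)
-p(-231) = -1*(-169/2) = 169/2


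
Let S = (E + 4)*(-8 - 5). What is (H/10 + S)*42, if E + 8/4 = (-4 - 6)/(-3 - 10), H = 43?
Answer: -6657/5 ≈ -1331.4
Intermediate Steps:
E = -16/13 (E = -2 + (-4 - 6)/(-3 - 10) = -2 - 10/(-13) = -2 - 10*(-1/13) = -2 + 10/13 = -16/13 ≈ -1.2308)
S = -36 (S = (-16/13 + 4)*(-8 - 5) = (36/13)*(-13) = -36)
(H/10 + S)*42 = (43/10 - 36)*42 = -317/10*42 = -6657/5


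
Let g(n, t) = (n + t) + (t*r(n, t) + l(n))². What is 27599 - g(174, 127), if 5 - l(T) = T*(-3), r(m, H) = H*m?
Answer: -7879097395431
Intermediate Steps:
l(T) = 5 + 3*T (l(T) = 5 - T*(-3) = 5 - (-3)*T = 5 + 3*T)
g(n, t) = n + t + (5 + 3*n + n*t²)² (g(n, t) = (n + t) + (t*(t*n) + (5 + 3*n))² = (n + t) + (t*(n*t) + (5 + 3*n))² = (n + t) + (n*t² + (5 + 3*n))² = (n + t) + (5 + 3*n + n*t²)² = n + t + (5 + 3*n + n*t²)²)
27599 - g(174, 127) = 27599 - (174 + 127 + (5 + 3*174 + 174*127²)²) = 27599 - (174 + 127 + (5 + 522 + 174*16129)²) = 27599 - (174 + 127 + (5 + 522 + 2806446)²) = 27599 - (174 + 127 + 2806973²) = 27599 - (174 + 127 + 7879097422729) = 27599 - 1*7879097423030 = 27599 - 7879097423030 = -7879097395431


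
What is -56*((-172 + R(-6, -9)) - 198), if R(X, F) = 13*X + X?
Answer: 25424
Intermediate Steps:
R(X, F) = 14*X
-56*((-172 + R(-6, -9)) - 198) = -56*((-172 + 14*(-6)) - 198) = -56*((-172 - 84) - 198) = -56*(-256 - 198) = -56*(-454) = 25424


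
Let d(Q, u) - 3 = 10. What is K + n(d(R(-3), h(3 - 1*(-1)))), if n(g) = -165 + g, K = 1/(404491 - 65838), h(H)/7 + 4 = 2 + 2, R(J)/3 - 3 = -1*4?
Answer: -51475255/338653 ≈ -152.00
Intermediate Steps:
R(J) = -3 (R(J) = 9 + 3*(-1*4) = 9 + 3*(-4) = 9 - 12 = -3)
h(H) = 0 (h(H) = -28 + 7*(2 + 2) = -28 + 7*4 = -28 + 28 = 0)
d(Q, u) = 13 (d(Q, u) = 3 + 10 = 13)
K = 1/338653 ≈ 2.9529e-6
K + n(d(R(-3), h(3 - 1*(-1)))) = 1/338653 + (-165 + 13) = 1/338653 - 152 = -51475255/338653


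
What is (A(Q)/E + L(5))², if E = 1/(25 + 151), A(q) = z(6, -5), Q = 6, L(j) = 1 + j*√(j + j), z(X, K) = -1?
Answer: 30875 - 1750*√10 ≈ 25341.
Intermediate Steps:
L(j) = 1 + √2*j^(3/2) (L(j) = 1 + j*√(2*j) = 1 + j*(√2*√j) = 1 + √2*j^(3/2))
A(q) = -1
E = 1/176 ≈ 0.0056818
(A(Q)/E + L(5))² = (-1/1/176 + (1 + √2*5^(3/2)))² = (-1*176 + (1 + √2*(5*√5)))² = (-176 + (1 + 5*√10))² = (-175 + 5*√10)²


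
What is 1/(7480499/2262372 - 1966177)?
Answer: -2262372/4448216311345 ≈ -5.0860e-7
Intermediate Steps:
1/(7480499/2262372 - 1966177) = 1/(-4448216311345/2262372) = -2262372/4448216311345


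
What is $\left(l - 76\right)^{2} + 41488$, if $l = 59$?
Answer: $41777$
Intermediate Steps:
$\left(l - 76\right)^{2} + 41488 = \left(59 - 76\right)^{2} + 41488 = \left(-17\right)^{2} + 41488 = 289 + 41488 = 41777$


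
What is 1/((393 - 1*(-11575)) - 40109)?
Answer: -1/28141 ≈ -3.5535e-5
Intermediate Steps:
1/((393 - 1*(-11575)) - 40109) = 1/((393 + 11575) - 40109) = 1/(11968 - 40109) = 1/(-28141) = -1/28141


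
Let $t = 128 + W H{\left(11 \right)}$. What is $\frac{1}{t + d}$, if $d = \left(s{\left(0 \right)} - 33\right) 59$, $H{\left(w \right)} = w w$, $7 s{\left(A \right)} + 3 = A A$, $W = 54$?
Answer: $\frac{7}{32828} \approx 0.00021323$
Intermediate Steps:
$s{\left(A \right)} = - \frac{3}{7} + \frac{A^{2}}{7}$ ($s{\left(A \right)} = - \frac{3}{7} + \frac{A A}{7} = - \frac{3}{7} + \frac{A^{2}}{7}$)
$H{\left(w \right)} = w^{2}$
$d = - \frac{13806}{7}$ ($d = \left(\left(- \frac{3}{7} + \frac{0^{2}}{7}\right) - 33\right) 59 = \left(\left(- \frac{3}{7} + \frac{1}{7} \cdot 0\right) - 33\right) 59 = \left(\left(- \frac{3}{7} + 0\right) - 33\right) 59 = \left(- \frac{3}{7} - 33\right) 59 = \left(- \frac{234}{7}\right) 59 = - \frac{13806}{7} \approx -1972.3$)
$t = 6662$ ($t = 128 + 54 \cdot 11^{2} = 128 + 54 \cdot 121 = 128 + 6534 = 6662$)
$\frac{1}{t + d} = \frac{1}{6662 - \frac{13806}{7}} = \frac{1}{\frac{32828}{7}} = \frac{7}{32828}$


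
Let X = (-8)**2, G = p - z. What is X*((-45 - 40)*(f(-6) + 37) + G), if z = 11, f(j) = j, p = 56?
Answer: -165760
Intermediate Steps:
G = 45 (G = 56 - 1*11 = 56 - 11 = 45)
X = 64
X*((-45 - 40)*(f(-6) + 37) + G) = 64*((-45 - 40)*(-6 + 37) + 45) = 64*(-85*31 + 45) = 64*(-2635 + 45) = 64*(-2590) = -165760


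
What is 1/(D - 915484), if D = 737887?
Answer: -1/177597 ≈ -5.6307e-6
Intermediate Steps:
1/(D - 915484) = 1/(737887 - 915484) = 1/(-177597) = -1/177597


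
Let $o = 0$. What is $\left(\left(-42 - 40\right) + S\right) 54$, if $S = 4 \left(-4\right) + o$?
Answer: $-5292$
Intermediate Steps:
$S = -16$ ($S = 4 \left(-4\right) + 0 = -16 + 0 = -16$)
$\left(\left(-42 - 40\right) + S\right) 54 = \left(\left(-42 - 40\right) - 16\right) 54 = \left(-82 - 16\right) 54 = \left(-98\right) 54 = -5292$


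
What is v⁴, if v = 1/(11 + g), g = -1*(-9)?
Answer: 1/160000 ≈ 6.2500e-6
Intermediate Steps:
g = 9
v = 1/20 (v = 1/(11 + 9) = 1/20 ≈ 0.050000)
v⁴ = (1/20)⁴ = 1/160000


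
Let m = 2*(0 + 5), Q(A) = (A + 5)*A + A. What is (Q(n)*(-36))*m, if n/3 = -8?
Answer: -155520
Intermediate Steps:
n = -24 (n = 3*(-8) = -24)
Q(A) = A + A*(5 + A) (Q(A) = (5 + A)*A + A = A*(5 + A) + A = A + A*(5 + A))
m = 10 (m = 2*5 = 10)
(Q(n)*(-36))*m = (-24*(6 - 24)*(-36))*10 = (-24*(-18)*(-36))*10 = (432*(-36))*10 = -15552*10 = -155520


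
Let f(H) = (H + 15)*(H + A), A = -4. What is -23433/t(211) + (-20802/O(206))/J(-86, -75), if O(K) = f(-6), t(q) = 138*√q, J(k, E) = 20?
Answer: 3467/300 - 7811*√211/9706 ≈ -0.13315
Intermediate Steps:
f(H) = (-4 + H)*(15 + H) (f(H) = (H + 15)*(H - 4) = (15 + H)*(-4 + H) = (-4 + H)*(15 + H))
O(K) = -90 (O(K) = -60 + (-6)² + 11*(-6) = -60 + 36 - 66 = -90)
-23433/t(211) + (-20802/O(206))/J(-86, -75) = -23433*√211/29118 - 20802/(-90)/20 = -7811*√211/9706 - 20802*(-1/90)*(1/20) = -7811*√211/9706 + (3467/15)*(1/20) = -7811*√211/9706 + 3467/300 = 3467/300 - 7811*√211/9706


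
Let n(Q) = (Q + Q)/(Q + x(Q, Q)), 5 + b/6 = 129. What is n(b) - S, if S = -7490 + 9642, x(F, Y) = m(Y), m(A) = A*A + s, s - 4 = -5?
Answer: -1192806920/554279 ≈ -2152.0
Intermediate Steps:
s = -1 (s = 4 - 5 = -1)
m(A) = -1 + A**2 (m(A) = A*A - 1 = A**2 - 1 = -1 + A**2)
x(F, Y) = -1 + Y**2
b = 744 (b = -30 + 6*129 = -30 + 774 = 744)
S = 2152
n(Q) = 2*Q/(-1 + Q + Q**2) (n(Q) = (Q + Q)/(Q + (-1 + Q**2)) = (2*Q)/(-1 + Q + Q**2) = 2*Q/(-1 + Q + Q**2))
n(b) - S = 2*744/(-1 + 744 + 744**2) - 1*2152 = 2*744/(-1 + 744 + 553536) - 2152 = 2*744/554279 - 2152 = 2*744*(1/554279) - 2152 = 1488/554279 - 2152 = -1192806920/554279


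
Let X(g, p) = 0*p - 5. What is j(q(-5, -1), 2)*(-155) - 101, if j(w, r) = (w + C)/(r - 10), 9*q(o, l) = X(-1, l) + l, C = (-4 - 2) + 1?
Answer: -5059/24 ≈ -210.79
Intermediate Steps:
X(g, p) = -5 (X(g, p) = 0 - 5 = -5)
C = -5 (C = -6 + 1 = -5)
q(o, l) = -5/9 + l/9 (q(o, l) = (-5 + l)/9 = -5/9 + l/9)
j(w, r) = (-5 + w)/(-10 + r) (j(w, r) = (w - 5)/(r - 10) = (-5 + w)/(-10 + r))
j(q(-5, -1), 2)*(-155) - 101 = ((-5 + (-5/9 + (⅑)*(-1)))/(-10 + 2))*(-155) - 101 = ((-5 + (-5/9 - ⅑))/(-8))*(-155) - 101 = -(-5 - ⅔)/8*(-155) - 101 = -⅛*(-17/3)*(-155) - 101 = (17/24)*(-155) - 101 = -2635/24 - 101 = -5059/24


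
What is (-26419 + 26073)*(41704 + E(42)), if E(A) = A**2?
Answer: -15039928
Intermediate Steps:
(-26419 + 26073)*(41704 + E(42)) = (-26419 + 26073)*(41704 + 42**2) = -346*(41704 + 1764) = -346*43468 = -15039928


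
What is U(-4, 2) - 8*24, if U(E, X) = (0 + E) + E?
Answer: -200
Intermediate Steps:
U(E, X) = 2*E (U(E, X) = E + E = 2*E)
U(-4, 2) - 8*24 = 2*(-4) - 8*24 = -8 - 192 = -200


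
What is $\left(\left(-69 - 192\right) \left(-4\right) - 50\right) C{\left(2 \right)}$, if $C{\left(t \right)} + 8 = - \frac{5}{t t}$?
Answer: $- \frac{18389}{2} \approx -9194.5$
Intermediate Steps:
$C{\left(t \right)} = -8 - \frac{5}{t^{2}}$ ($C{\left(t \right)} = -8 - \frac{5}{t t} = -8 - \frac{5}{t^{2}}$)
$\left(\left(-69 - 192\right) \left(-4\right) - 50\right) C{\left(2 \right)} = \left(\left(-69 - 192\right) \left(-4\right) - 50\right) \left(-8 - \frac{5}{4}\right) = \left(\left(-261\right) \left(-4\right) - 50\right) \left(-8 - \frac{5}{4}\right) = \left(1044 - 50\right) \left(-8 - \frac{5}{4}\right) = 994 \left(- \frac{37}{4}\right) = - \frac{18389}{2}$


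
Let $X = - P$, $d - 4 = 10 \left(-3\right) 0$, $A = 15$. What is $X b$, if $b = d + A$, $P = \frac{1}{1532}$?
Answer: $- \frac{19}{1532} \approx -0.012402$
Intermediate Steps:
$P = \frac{1}{1532} \approx 0.00065274$
$d = 4$ ($d = 4 + 10 \left(-3\right) 0 = 4 - 0 = 4 + 0 = 4$)
$X = - \frac{1}{1532}$ ($X = \left(-1\right) \frac{1}{1532} = - \frac{1}{1532} \approx -0.00065274$)
$b = 19$ ($b = 4 + 15 = 19$)
$X b = \left(- \frac{1}{1532}\right) 19 = - \frac{19}{1532}$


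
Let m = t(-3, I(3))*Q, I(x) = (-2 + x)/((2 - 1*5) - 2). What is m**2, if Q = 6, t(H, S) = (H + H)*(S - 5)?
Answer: 876096/25 ≈ 35044.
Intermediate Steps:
I(x) = 2/5 - x/5 (I(x) = (-2 + x)/((2 - 5) - 2) = (-2 + x)/(-3 - 2) = (-2 + x)/(-5) = (-2 + x)*(-1/5) = 2/5 - x/5)
t(H, S) = 2*H*(-5 + S) (t(H, S) = (2*H)*(-5 + S) = 2*H*(-5 + S))
m = 936/5 (m = (2*(-3)*(-5 + (2/5 - 1/5*3)))*6 = (2*(-3)*(-5 + (2/5 - 3/5)))*6 = (2*(-3)*(-5 - 1/5))*6 = (2*(-3)*(-26/5))*6 = (156/5)*6 = 936/5 ≈ 187.20)
m**2 = (936/5)**2 = 876096/25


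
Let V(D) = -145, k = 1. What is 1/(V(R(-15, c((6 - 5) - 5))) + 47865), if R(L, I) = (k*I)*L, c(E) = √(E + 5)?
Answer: 1/47720 ≈ 2.0956e-5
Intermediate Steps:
c(E) = √(5 + E)
R(L, I) = I*L (R(L, I) = (1*I)*L = I*L)
1/(V(R(-15, c((6 - 5) - 5))) + 47865) = 1/(-145 + 47865) = 1/47720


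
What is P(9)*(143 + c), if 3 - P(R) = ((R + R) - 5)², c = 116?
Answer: -42994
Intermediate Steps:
P(R) = 3 - (-5 + 2*R)² (P(R) = 3 - ((R + R) - 5)² = 3 - (2*R - 5)² = 3 - (-5 + 2*R)²)
P(9)*(143 + c) = (3 - (-5 + 2*9)²)*(143 + 116) = (3 - (-5 + 18)²)*259 = (3 - 1*13²)*259 = (3 - 1*169)*259 = (3 - 169)*259 = -166*259 = -42994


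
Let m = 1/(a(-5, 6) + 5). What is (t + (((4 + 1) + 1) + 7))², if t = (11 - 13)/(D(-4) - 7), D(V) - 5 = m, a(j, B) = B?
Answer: 87025/441 ≈ 197.34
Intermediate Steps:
m = 1/11 (m = 1/(6 + 5) = 1/11 ≈ 0.090909)
D(V) = 56/11 (D(V) = 5 + 1/11 = 56/11)
t = 22/21 (t = (11 - 13)/(56/11 - 7) = -2/(-21/11) = -2*(-11/21) = 22/21 ≈ 1.0476)
(t + (((4 + 1) + 1) + 7))² = (22/21 + (((4 + 1) + 1) + 7))² = (22/21 + ((5 + 1) + 7))² = (22/21 + (6 + 7))² = (22/21 + 13)² = (295/21)² = 87025/441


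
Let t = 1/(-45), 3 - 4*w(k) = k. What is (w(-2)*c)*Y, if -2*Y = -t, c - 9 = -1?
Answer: -1/9 ≈ -0.11111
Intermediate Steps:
w(k) = 3/4 - k/4
c = 8 (c = 9 - 1 = 8)
t = -1/45 ≈ -0.022222
Y = -1/90 (Y = -(-1)*(-1)/(2*45) = -1/2*1/45 = -1/90 ≈ -0.011111)
(w(-2)*c)*Y = ((3/4 - 1/4*(-2))*8)*(-1/90) = ((3/4 + 1/2)*8)*(-1/90) = ((5/4)*8)*(-1/90) = 10*(-1/90) = -1/9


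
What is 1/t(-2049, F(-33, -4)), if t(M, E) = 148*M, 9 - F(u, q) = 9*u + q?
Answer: -1/303252 ≈ -3.2976e-6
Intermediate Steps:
F(u, q) = 9 - q - 9*u (F(u, q) = 9 - (9*u + q) = 9 - (q + 9*u) = 9 + (-q - 9*u) = 9 - q - 9*u)
1/t(-2049, F(-33, -4)) = 1/(148*(-2049)) = 1/(-303252) = -1/303252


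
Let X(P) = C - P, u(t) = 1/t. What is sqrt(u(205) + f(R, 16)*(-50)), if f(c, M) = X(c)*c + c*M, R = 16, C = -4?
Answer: 3*sqrt(14942245)/205 ≈ 56.569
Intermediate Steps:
X(P) = -4 - P
f(c, M) = M*c + c*(-4 - c) (f(c, M) = (-4 - c)*c + c*M = c*(-4 - c) + M*c = M*c + c*(-4 - c))
sqrt(u(205) + f(R, 16)*(-50)) = sqrt(1/205 + (16*(-4 + 16 - 1*16))*(-50)) = sqrt(1/205 + (16*(-4 + 16 - 16))*(-50)) = sqrt(1/205 + (16*(-4))*(-50)) = sqrt(1/205 - 64*(-50)) = sqrt(1/205 + 3200) = sqrt(656001/205) = 3*sqrt(14942245)/205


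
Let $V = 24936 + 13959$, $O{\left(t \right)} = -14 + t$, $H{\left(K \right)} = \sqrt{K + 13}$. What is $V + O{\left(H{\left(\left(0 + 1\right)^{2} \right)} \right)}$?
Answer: $38881 + \sqrt{14} \approx 38885.0$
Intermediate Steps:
$H{\left(K \right)} = \sqrt{13 + K}$
$V = 38895$
$V + O{\left(H{\left(\left(0 + 1\right)^{2} \right)} \right)} = 38895 - \left(14 - \sqrt{13 + \left(0 + 1\right)^{2}}\right) = 38895 - \left(14 - \sqrt{13 + 1^{2}}\right) = 38895 - \left(14 - \sqrt{13 + 1}\right) = 38895 - \left(14 - \sqrt{14}\right) = 38881 + \sqrt{14}$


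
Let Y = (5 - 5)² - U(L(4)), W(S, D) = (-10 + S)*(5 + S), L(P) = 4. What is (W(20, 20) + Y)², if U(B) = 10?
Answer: 57600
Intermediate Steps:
Y = -10 (Y = (5 - 5)² - 1*10 = 0² - 10 = 0 - 10 = -10)
(W(20, 20) + Y)² = ((-50 + 20² - 5*20) - 10)² = ((-50 + 400 - 100) - 10)² = (250 - 10)² = 240² = 57600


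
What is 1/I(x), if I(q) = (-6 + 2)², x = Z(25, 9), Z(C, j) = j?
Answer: 1/16 ≈ 0.062500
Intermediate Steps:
x = 9
I(q) = 16 (I(q) = (-4)² = 16)
1/I(x) = 1/16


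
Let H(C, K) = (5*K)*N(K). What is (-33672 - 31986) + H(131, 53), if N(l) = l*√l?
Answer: -65658 + 14045*√53 ≈ 36591.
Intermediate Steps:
N(l) = l^(3/2)
H(C, K) = 5*K^(5/2) (H(C, K) = (5*K)*K^(3/2) = 5*K^(5/2))
(-33672 - 31986) + H(131, 53) = (-33672 - 31986) + 5*53^(5/2) = -65658 + 5*(2809*√53) = -65658 + 14045*√53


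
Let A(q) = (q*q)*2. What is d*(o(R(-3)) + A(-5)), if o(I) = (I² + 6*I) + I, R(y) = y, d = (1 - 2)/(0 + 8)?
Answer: -19/4 ≈ -4.7500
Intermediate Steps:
d = -⅛ (d = -1/8 = -1*⅛ = -⅛ ≈ -0.12500)
A(q) = 2*q² (A(q) = q²*2 = 2*q²)
o(I) = I² + 7*I
d*(o(R(-3)) + A(-5)) = -(-3*(7 - 3) + 2*(-5)²)/8 = -(-3*4 + 2*25)/8 = -(-12 + 50)/8 = -⅛*38 = -19/4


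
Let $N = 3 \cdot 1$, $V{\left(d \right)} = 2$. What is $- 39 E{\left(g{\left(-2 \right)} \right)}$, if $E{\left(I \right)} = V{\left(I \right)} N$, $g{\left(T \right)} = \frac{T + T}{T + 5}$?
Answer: $-234$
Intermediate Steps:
$N = 3$
$g{\left(T \right)} = \frac{2 T}{5 + T}$
$E{\left(I \right)} = 6$ ($E{\left(I \right)} = 2 \cdot 3 = 6$)
$- 39 E{\left(g{\left(-2 \right)} \right)} = \left(-39\right) 6 = -234$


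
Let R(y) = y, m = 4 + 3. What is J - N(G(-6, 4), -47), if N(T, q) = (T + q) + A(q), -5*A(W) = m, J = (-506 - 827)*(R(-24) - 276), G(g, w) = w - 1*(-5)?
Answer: 1999697/5 ≈ 3.9994e+5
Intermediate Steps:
G(g, w) = 5 + w (G(g, w) = w + 5 = 5 + w)
m = 7
J = 399900 (J = (-506 - 827)*(-24 - 276) = -1333*(-300) = 399900)
A(W) = -7/5 (A(W) = -⅕*7 = -7/5)
N(T, q) = -7/5 + T + q (N(T, q) = (T + q) - 7/5 = -7/5 + T + q)
J - N(G(-6, 4), -47) = 399900 - (-7/5 + (5 + 4) - 47) = 399900 - (-7/5 + 9 - 47) = 399900 - 1*(-197/5) = 399900 + 197/5 = 1999697/5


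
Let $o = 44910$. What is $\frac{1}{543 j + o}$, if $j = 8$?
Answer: $\frac{1}{49254} \approx 2.0303 \cdot 10^{-5}$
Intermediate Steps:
$\frac{1}{543 j + o} = \frac{1}{543 \cdot 8 + 44910} = \frac{1}{4344 + 44910} = \frac{1}{49254}$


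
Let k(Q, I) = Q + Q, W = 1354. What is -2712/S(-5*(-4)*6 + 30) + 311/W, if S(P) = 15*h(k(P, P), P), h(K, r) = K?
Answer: -189379/507750 ≈ -0.37298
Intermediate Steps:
k(Q, I) = 2*Q
S(P) = 30*P (S(P) = 15*(2*P) = 30*P)
-2712/S(-5*(-4)*6 + 30) + 311/W = -2712*1/(30*(-5*(-4)*6 + 30)) + 311/1354 = -2712*1/(30*(20*6 + 30)) + 311*(1/1354) = -2712*1/(30*(120 + 30)) + 311/1354 = -2712/(30*150) + 311/1354 = -2712/4500 + 311/1354 = -2712*1/4500 + 311/1354 = -226/375 + 311/1354 = -189379/507750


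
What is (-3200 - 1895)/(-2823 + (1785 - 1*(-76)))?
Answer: 5095/962 ≈ 5.2963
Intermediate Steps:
(-3200 - 1895)/(-2823 + (1785 - 1*(-76))) = -5095/(-2823 + (1785 + 76)) = -5095/(-2823 + 1861) = -5095/(-962) = -5095*(-1/962) = 5095/962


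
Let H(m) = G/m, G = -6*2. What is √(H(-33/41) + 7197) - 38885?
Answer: -38885 + 7*√17809/11 ≈ -38800.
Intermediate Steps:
G = -12
H(m) = -12/m
√(H(-33/41) + 7197) - 38885 = √(-12/((-33/41)) + 7197) - 38885 = √(-12/((-33*1/41)) + 7197) - 38885 = √(-12/(-33/41) + 7197) - 38885 = √(-12*(-41/33) + 7197) - 38885 = √(164/11 + 7197) - 38885 = √(79331/11) - 38885 = 7*√17809/11 - 38885 = -38885 + 7*√17809/11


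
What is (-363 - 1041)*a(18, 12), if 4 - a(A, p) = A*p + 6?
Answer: 306072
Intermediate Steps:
a(A, p) = -2 - A*p (a(A, p) = 4 - (A*p + 6) = 4 - (6 + A*p) = 4 + (-6 - A*p) = -2 - A*p)
(-363 - 1041)*a(18, 12) = (-363 - 1041)*(-2 - 1*18*12) = -1404*(-2 - 216) = -1404*(-218) = 306072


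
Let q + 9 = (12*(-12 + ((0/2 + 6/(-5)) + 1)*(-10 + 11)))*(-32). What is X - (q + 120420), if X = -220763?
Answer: -1729294/5 ≈ -3.4586e+5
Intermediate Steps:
q = 23379/5 (q = -9 + (12*(-12 + ((0/2 + 6/(-5)) + 1)*(-10 + 11)))*(-32) = -9 + (12*(-12 + ((0*(½) + 6*(-⅕)) + 1)*1))*(-32) = -9 + (12*(-12 + ((0 - 6/5) + 1)*1))*(-32) = -9 + (12*(-12 + (-6/5 + 1)*1))*(-32) = -9 + (12*(-12 - ⅕*1))*(-32) = -9 + (12*(-12 - ⅕))*(-32) = -9 + (12*(-61/5))*(-32) = -9 - 732/5*(-32) = -9 + 23424/5 = 23379/5 ≈ 4675.8)
X - (q + 120420) = -220763 - (23379/5 + 120420) = -220763 - 1*625479/5 = -220763 - 625479/5 = -1729294/5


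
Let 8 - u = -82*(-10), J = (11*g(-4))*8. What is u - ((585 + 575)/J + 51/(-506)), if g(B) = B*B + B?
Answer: -2468261/3036 ≈ -813.00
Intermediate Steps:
g(B) = B + B² (g(B) = B² + B = B + B²)
J = 1056 (J = (11*(-4*(1 - 4)))*8 = (11*(-4*(-3)))*8 = (11*12)*8 = 132*8 = 1056)
u = -812 (u = 8 - (-82)*(-10) = 8 - 1*820 = 8 - 820 = -812)
u - ((585 + 575)/J + 51/(-506)) = -812 - ((585 + 575)/1056 + 51/(-506)) = -812 - (1160*(1/1056) + 51*(-1/506)) = -812 - (145/132 - 51/506) = -812 - 1*3029/3036 = -812 - 3029/3036 = -2468261/3036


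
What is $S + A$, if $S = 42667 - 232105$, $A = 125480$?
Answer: $-63958$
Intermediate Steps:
$S = -189438$
$S + A = -189438 + 125480 = -63958$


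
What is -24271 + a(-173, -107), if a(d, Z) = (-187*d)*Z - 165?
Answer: -3485993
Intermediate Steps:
a(d, Z) = -165 - 187*Z*d (a(d, Z) = -187*Z*d - 165 = -165 - 187*Z*d)
-24271 + a(-173, -107) = -24271 + (-165 - 187*(-107)*(-173)) = -24271 + (-165 - 3461557) = -24271 - 3461722 = -3485993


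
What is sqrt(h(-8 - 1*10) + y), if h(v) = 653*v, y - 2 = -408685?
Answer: I*sqrt(420437) ≈ 648.41*I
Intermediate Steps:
y = -408683 (y = 2 - 408685 = -408683)
sqrt(h(-8 - 1*10) + y) = sqrt(653*(-8 - 1*10) - 408683) = sqrt(653*(-8 - 10) - 408683) = sqrt(653*(-18) - 408683) = sqrt(-11754 - 408683) = sqrt(-420437) = I*sqrt(420437)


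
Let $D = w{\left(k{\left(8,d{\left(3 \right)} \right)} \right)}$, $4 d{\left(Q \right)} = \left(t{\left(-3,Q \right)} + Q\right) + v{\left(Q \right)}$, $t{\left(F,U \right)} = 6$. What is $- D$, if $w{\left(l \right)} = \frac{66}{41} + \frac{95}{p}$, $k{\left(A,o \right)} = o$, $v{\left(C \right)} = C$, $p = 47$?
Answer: $- \frac{6997}{1927} \approx -3.631$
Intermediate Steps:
$d{\left(Q \right)} = \frac{3}{2} + \frac{Q}{2}$ ($d{\left(Q \right)} = \frac{\left(6 + Q\right) + Q}{4} = \frac{6 + 2 Q}{4} = \frac{3}{2} + \frac{Q}{2}$)
$w{\left(l \right)} = \frac{6997}{1927}$ ($w{\left(l \right)} = \frac{66}{41} + \frac{95}{47} = \frac{6997}{1927}$)
$D = \frac{6997}{1927} \approx 3.631$
$- D = \left(-1\right) \frac{6997}{1927} = - \frac{6997}{1927}$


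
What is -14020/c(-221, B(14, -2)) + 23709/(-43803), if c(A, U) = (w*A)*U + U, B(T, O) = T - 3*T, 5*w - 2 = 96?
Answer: -1453748138/2213088171 ≈ -0.65689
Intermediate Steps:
w = 98/5 (w = 2/5 + (1/5)*96 = 2/5 + 96/5 = 98/5 ≈ 19.600)
B(T, O) = -2*T
c(A, U) = U + 98*A*U/5 (c(A, U) = (98*A/5)*U + U = 98*A*U/5 + U = U + 98*A*U/5)
-14020/c(-221, B(14, -2)) + 23709/(-43803) = -14020*(-5/(28*(5 + 98*(-221)))) + 23709/(-43803) = -14020*(-5/(28*(5 - 21658))) + 23709*(-1/43803) = -14020/((1/5)*(-28)*(-21653)) - 7903/14601 = -14020/606284/5 - 7903/14601 = -14020*5/606284 - 7903/14601 = -17525/151571 - 7903/14601 = -1453748138/2213088171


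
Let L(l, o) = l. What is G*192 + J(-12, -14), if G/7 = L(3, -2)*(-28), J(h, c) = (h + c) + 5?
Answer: -112917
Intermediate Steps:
J(h, c) = 5 + c + h (J(h, c) = (c + h) + 5 = 5 + c + h)
G = -588 (G = 7*(3*(-28)) = 7*(-84) = -588)
G*192 + J(-12, -14) = -588*192 + (5 - 14 - 12) = -112896 - 21 = -112917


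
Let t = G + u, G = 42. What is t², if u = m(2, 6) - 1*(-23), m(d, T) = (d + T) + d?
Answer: 5625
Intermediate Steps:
m(d, T) = T + 2*d (m(d, T) = (T + d) + d = T + 2*d)
u = 33 (u = (6 + 2*2) - 1*(-23) = (6 + 4) + 23 = 10 + 23 = 33)
t = 75 (t = 42 + 33 = 75)
t² = 75² = 5625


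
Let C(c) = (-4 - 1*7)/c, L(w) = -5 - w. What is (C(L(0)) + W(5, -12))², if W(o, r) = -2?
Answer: 1/25 ≈ 0.040000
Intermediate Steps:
C(c) = -11/c (C(c) = (-4 - 7)/c = -11/c)
(C(L(0)) + W(5, -12))² = (-11/(-5 - 1*0) - 2)² = (-11/(-5 + 0) - 2)² = (-11/(-5) - 2)² = (-11*(-⅕) - 2)² = (11/5 - 2)² = (⅕)² = 1/25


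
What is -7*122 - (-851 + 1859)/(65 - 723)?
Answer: -40066/47 ≈ -852.47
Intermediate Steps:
-7*122 - (-851 + 1859)/(65 - 723) = -854 - 1008/(-658) = -854 - 1008*(-1)/658 = -854 - 1*(-72/47) = -854 + 72/47 = -40066/47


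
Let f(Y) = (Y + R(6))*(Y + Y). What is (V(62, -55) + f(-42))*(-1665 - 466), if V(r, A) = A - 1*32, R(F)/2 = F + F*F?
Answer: 7703565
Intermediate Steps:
R(F) = 2*F + 2*F² (R(F) = 2*(F + F*F) = 2*(F + F²) = 2*F + 2*F²)
f(Y) = 2*Y*(84 + Y) (f(Y) = (Y + 2*6*(1 + 6))*(Y + Y) = (Y + 2*6*7)*(2*Y) = (Y + 84)*(2*Y) = (84 + Y)*(2*Y) = 2*Y*(84 + Y))
V(r, A) = -32 + A (V(r, A) = A - 32 = -32 + A)
(V(62, -55) + f(-42))*(-1665 - 466) = ((-32 - 55) + 2*(-42)*(84 - 42))*(-1665 - 466) = (-87 + 2*(-42)*42)*(-2131) = (-87 - 3528)*(-2131) = -3615*(-2131) = 7703565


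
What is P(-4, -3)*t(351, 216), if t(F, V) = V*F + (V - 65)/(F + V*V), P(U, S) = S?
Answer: -3563882863/15669 ≈ -2.2745e+5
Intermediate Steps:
t(F, V) = F*V + (-65 + V)/(F + V²)
P(-4, -3)*t(351, 216) = -3*(-65 + 216 + 351*216³ + 216*351²)/(351 + 216²) = -3*(-65 + 216 + 351*10077696 + 216*123201)/(351 + 46656) = -3*(-65 + 216 + 3537271296 + 26611416)/47007 = -3563882863/15669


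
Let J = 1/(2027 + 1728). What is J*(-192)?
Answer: -192/3755 ≈ -0.051132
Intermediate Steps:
J = 1/3755 ≈ 0.00026631
J*(-192) = (1/3755)*(-192) = -192/3755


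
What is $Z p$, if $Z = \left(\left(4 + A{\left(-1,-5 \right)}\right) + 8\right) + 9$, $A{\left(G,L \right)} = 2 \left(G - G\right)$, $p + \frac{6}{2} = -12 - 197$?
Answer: $-4452$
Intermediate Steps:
$p = -212$ ($p = -3 - 209 = -212$)
$A{\left(G,L \right)} = 0$ ($A{\left(G,L \right)} = 2 \cdot 0 = 0$)
$Z = 21$ ($Z = \left(\left(4 + 0\right) + 8\right) + 9 = \left(4 + 8\right) + 9 = 12 + 9 = 21$)
$Z p = 21 \left(-212\right) = -4452$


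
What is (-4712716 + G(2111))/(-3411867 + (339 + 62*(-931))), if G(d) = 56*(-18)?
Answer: 2356862/1734625 ≈ 1.3587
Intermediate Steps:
G(d) = -1008
(-4712716 + G(2111))/(-3411867 + (339 + 62*(-931))) = (-4712716 - 1008)/(-3411867 + (339 + 62*(-931))) = -4713724/(-3411867 + (339 - 57722)) = -4713724/(-3411867 - 57383) = -4713724/(-3469250) = -4713724*(-1/3469250) = 2356862/1734625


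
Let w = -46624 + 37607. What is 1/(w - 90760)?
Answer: -1/99777 ≈ -1.0022e-5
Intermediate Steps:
w = -9017
1/(w - 90760) = 1/(-9017 - 90760) = 1/(-99777) = -1/99777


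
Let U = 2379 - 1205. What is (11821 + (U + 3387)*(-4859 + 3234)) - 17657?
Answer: -7417461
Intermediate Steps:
U = 1174
(11821 + (U + 3387)*(-4859 + 3234)) - 17657 = (11821 + (1174 + 3387)*(-4859 + 3234)) - 17657 = (11821 + 4561*(-1625)) - 17657 = (11821 - 7411625) - 17657 = -7399804 - 17657 = -7417461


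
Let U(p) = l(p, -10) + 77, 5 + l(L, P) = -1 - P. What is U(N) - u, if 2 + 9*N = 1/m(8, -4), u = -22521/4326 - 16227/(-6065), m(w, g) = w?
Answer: 730534751/8745730 ≈ 83.530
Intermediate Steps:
l(L, P) = -6 - P (l(L, P) = -5 + (-1 - P) = -6 - P)
u = -22130621/8745730 (u = -22521*1/4326 - 16227*(-1/6065) = -7507/1442 + 16227/6065 = -22130621/8745730 ≈ -2.5304)
N = -5/24 (N = -2/9 + (⅑)/8 = -2/9 + (⅑)*(⅛) = -2/9 + 1/72 = -5/24 ≈ -0.20833)
U(p) = 81 (U(p) = (-6 - 1*(-10)) + 77 = (-6 + 10) + 77 = 4 + 77 = 81)
U(N) - u = 81 - 1*(-22130621/8745730) = 81 + 22130621/8745730 = 730534751/8745730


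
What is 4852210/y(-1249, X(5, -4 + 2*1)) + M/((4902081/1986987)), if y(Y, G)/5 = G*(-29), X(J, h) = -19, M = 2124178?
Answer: 776790212929596/900348877 ≈ 8.6277e+5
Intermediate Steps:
y(Y, G) = -145*G (y(Y, G) = 5*(G*(-29)) = 5*(-29*G) = -145*G)
4852210/y(-1249, X(5, -4 + 2*1)) + M/((4902081/1986987)) = 4852210/((-145*(-19))) + 2124178/((4902081/1986987)) = 4852210/2755 + 2124178/((4902081*(1/1986987))) = 4852210*(1/2755) + 2124178/(1634027/662329) = 970442/551 + 2124178*(662329/1634027) = 970442/551 + 1406904690562/1634027 = 776790212929596/900348877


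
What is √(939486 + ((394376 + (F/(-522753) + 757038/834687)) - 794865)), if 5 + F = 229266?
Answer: √25855086391779968705272506/6925954497 ≈ 734.16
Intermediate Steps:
F = 229261 (F = -5 + 229266 = 229261)
√(939486 + ((394376 + (F/(-522753) + 757038/834687)) - 794865)) = √(939486 + ((394376 + (229261/(-522753) + 757038/834687)) - 794865)) = √(939486 + ((394376 + (229261*(-1/522753) + 757038*(1/834687))) - 794865)) = √(939486 + ((394376 + (-229261/522753 + 252346/278229)) - 794865)) = √(939486 + ((394376 + 3244169989/6925954497) - 794865)) = √(939486 + (2731433474878861/6925954497 - 794865)) = √(939486 - 2773765346379044/6925954497) = √(3733071940189498/6925954497) = √25855086391779968705272506/6925954497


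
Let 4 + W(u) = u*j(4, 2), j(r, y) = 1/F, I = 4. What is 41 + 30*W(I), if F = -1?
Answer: -199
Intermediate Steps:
j(r, y) = -1 (j(r, y) = 1/(-1) = -1)
W(u) = -4 - u (W(u) = -4 + u*(-1) = -4 - u)
41 + 30*W(I) = 41 + 30*(-4 - 1*4) = 41 + 30*(-4 - 4) = 41 + 30*(-8) = 41 - 240 = -199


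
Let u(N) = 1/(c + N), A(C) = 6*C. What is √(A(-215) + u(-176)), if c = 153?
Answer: I*√682433/23 ≈ 35.917*I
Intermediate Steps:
u(N) = 1/(153 + N)
√(A(-215) + u(-176)) = √(6*(-215) + 1/(153 - 176)) = √(-1290 + 1/(-23)) = √(-1290 - 1/23) = √(-29671/23) = I*√682433/23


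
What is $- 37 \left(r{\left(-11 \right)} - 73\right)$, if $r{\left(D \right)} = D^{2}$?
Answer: $-1776$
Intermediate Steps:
$- 37 \left(r{\left(-11 \right)} - 73\right) = - 37 \left(\left(-11\right)^{2} - 73\right) = - 37 \left(121 - 73\right) = \left(-37\right) 48 = -1776$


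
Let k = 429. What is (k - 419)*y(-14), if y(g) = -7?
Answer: -70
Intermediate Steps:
(k - 419)*y(-14) = (429 - 419)*(-7) = 10*(-7) = -70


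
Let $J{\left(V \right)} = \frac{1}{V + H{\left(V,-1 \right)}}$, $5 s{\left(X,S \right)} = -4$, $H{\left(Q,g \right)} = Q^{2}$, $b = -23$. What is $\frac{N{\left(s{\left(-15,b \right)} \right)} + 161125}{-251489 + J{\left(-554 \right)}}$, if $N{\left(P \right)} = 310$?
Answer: $- \frac{49457549470}{77046673017} \approx -0.64192$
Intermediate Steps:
$s{\left(X,S \right)} = - \frac{4}{5}$ ($s{\left(X,S \right)} = \frac{1}{5} \left(-4\right) = - \frac{4}{5}$)
$J{\left(V \right)} = \frac{1}{V + V^{2}}$
$\frac{N{\left(s{\left(-15,b \right)} \right)} + 161125}{-251489 + J{\left(-554 \right)}} = \frac{310 + 161125}{-251489 + \frac{1}{\left(-554\right) \left(1 - 554\right)}} = \frac{161435}{-251489 - \frac{1}{554 \left(-553\right)}} = \frac{161435}{-251489 - - \frac{1}{306362}} = \frac{161435}{-251489 + \frac{1}{306362}} = \frac{161435}{- \frac{77046673017}{306362}} = 161435 \left(- \frac{306362}{77046673017}\right) = - \frac{49457549470}{77046673017}$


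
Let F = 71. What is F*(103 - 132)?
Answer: -2059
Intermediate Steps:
F*(103 - 132) = 71*(103 - 132) = 71*(-29) = -2059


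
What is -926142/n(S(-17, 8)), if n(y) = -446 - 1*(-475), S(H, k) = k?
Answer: -926142/29 ≈ -31936.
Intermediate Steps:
n(y) = 29 (n(y) = -446 + 475 = 29)
-926142/n(S(-17, 8)) = -926142/29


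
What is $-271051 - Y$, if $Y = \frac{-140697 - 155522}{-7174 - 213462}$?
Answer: $- \frac{59803904655}{220636} \approx -2.7105 \cdot 10^{5}$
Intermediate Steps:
$Y = \frac{296219}{220636}$ ($Y = - \frac{296219}{-220636} = \left(-296219\right) \left(- \frac{1}{220636}\right) = \frac{296219}{220636} \approx 1.3426$)
$-271051 - Y = -271051 - \frac{296219}{220636} = - \frac{59803904655}{220636}$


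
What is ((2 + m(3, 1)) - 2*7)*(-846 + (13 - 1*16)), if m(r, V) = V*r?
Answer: 7641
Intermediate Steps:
((2 + m(3, 1)) - 2*7)*(-846 + (13 - 1*16)) = ((2 + 1*3) - 2*7)*(-846 + (13 - 1*16)) = ((2 + 3) - 14)*(-846 + (13 - 16)) = (5 - 14)*(-846 - 3) = -9*(-849) = 7641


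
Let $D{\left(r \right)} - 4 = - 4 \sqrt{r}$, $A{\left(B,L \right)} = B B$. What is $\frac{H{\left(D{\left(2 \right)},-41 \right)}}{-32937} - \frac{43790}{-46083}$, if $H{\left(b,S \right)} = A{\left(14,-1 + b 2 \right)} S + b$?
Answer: $\frac{604149962}{505945257} + \frac{4 \sqrt{2}}{32937} \approx 1.1943$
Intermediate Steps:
$A{\left(B,L \right)} = B^{2}$
$D{\left(r \right)} = 4 - 4 \sqrt{r}$
$H{\left(b,S \right)} = b + 196 S$ ($H{\left(b,S \right)} = 14^{2} S + b = 196 S + b = b + 196 S$)
$\frac{H{\left(D{\left(2 \right)},-41 \right)}}{-32937} - \frac{43790}{-46083} = \frac{\left(4 - 4 \sqrt{2}\right) + 196 \left(-41\right)}{-32937} - \frac{43790}{-46083} = \left(\left(4 - 4 \sqrt{2}\right) - 8036\right) \left(- \frac{1}{32937}\right) - - \frac{43790}{46083} = \left(-8032 - 4 \sqrt{2}\right) \left(- \frac{1}{32937}\right) + \frac{43790}{46083} = \left(\frac{8032}{32937} + \frac{4 \sqrt{2}}{32937}\right) + \frac{43790}{46083} = \frac{604149962}{505945257} + \frac{4 \sqrt{2}}{32937}$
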